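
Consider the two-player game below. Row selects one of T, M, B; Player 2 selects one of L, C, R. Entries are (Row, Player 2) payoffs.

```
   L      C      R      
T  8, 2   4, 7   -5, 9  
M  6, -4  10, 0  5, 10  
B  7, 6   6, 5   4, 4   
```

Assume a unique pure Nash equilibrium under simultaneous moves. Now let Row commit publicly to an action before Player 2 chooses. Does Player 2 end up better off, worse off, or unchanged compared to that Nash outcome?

Player 2 best-responds to each possible Row move:
- T → Player 2 plays R (best of 2, 7, 9); Row gets -5.
- M → Player 2 plays R (best of -4, 0, 10); Row gets 5.
- B → Player 2 plays L (best of 6, 5, 4); Row gets 7.
Among -5, 5, 7, the best is 7 at B. Subgame-perfect outcome: (B, L) with payoffs (7, 6).
Now find the simultaneous Nash equilibrium.
Row's best replies: L→T; C→M; R→M.
Player 2's best replies: T→R; M→R; B→L.
The unique mutual best reply is (M, R), giving (5, 10).
Player 2 earns 6 sequentially versus 10 at the Nash outcome: worse off.

worse off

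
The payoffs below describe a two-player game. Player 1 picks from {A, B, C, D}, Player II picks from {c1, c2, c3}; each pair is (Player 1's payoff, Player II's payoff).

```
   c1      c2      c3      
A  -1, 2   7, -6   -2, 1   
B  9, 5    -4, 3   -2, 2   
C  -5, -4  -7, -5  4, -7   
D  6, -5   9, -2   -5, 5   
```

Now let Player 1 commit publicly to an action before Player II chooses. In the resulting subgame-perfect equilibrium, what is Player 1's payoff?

Work backward from Player II's decision.
- A: Player II compares 2, -6, 1 and picks c1; Player 1 would get -1.
- B: Player II compares 5, 3, 2 and picks c1; Player 1 would get 9.
- C: Player II compares -4, -5, -7 and picks c1; Player 1 would get -5.
- D: Player II compares -5, -2, 5 and picks c3; Player 1 would get -5.
Player 1's induced payoffs are -1, 9, -5, -5, so Player 1 commits to B. Subgame-perfect outcome: (B, c1) with payoffs (9, 5).

9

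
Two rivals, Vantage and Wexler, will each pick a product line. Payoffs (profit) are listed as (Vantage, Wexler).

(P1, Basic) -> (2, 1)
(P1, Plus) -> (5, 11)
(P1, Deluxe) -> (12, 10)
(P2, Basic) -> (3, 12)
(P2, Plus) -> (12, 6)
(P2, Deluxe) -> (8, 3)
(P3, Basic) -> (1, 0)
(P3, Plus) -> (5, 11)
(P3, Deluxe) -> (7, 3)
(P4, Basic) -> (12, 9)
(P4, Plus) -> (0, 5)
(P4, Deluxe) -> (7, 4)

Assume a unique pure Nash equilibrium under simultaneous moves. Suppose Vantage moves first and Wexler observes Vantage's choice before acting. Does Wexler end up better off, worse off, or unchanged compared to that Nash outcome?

Work backward from Wexler's decision.
- P1: BR = Plus, leader payoff 5.
- P2: BR = Basic, leader payoff 3.
- P3: BR = Plus, leader payoff 5.
- P4: BR = Basic, leader payoff 12.
Maximizing over 5, 3, 5, 12, Vantage chooses P4. Subgame-perfect outcome: (P4, Basic) with payoffs (12, 9).
Now find the simultaneous Nash equilibrium.
Vantage's best replies: Basic→P4; Plus→P2; Deluxe→P1.
Wexler's best replies: P1→Plus; P2→Basic; P3→Plus; P4→Basic.
Only (P4, Basic) has each player best-responding; Nash payoffs (12, 9).
Wexler earns 9 sequentially versus 9 at the Nash outcome: unchanged.

unchanged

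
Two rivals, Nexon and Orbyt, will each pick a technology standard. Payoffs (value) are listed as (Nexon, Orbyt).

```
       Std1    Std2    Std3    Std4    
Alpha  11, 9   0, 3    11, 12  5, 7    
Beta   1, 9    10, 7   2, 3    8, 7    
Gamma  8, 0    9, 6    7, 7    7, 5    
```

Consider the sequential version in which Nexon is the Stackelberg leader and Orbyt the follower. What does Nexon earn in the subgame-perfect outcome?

Orbyt best-responds to each possible Nexon move:
- Alpha: BR = Std3, leader payoff 11.
- Beta: BR = Std1, leader payoff 1.
- Gamma: BR = Std3, leader payoff 7.
Maximizing over 11, 1, 7, Nexon chooses Alpha. Subgame-perfect outcome: (Alpha, Std3) with payoffs (11, 12).

11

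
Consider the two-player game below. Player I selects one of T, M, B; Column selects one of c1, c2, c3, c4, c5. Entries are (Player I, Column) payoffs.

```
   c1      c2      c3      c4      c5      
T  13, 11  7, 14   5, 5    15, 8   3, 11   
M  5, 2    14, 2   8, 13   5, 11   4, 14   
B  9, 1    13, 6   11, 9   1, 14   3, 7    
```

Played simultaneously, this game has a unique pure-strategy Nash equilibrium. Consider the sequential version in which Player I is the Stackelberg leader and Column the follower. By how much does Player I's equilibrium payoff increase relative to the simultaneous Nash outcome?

3

Column best-responds to each possible Player I move:
- T → Column plays c2 (best of 11, 14, 5, 8, 11); Player I gets 7.
- M → Column plays c5 (best of 2, 2, 13, 11, 14); Player I gets 4.
- B → Column plays c4 (best of 1, 6, 9, 14, 7); Player I gets 1.
Maximizing over 7, 4, 1, Player I chooses T. Subgame-perfect outcome: (T, c2) with payoffs (7, 14).
Under simultaneous play:
Player I's best replies: c1→T; c2→M; c3→B; c4→T; c5→M.
Column's best replies: T→c2; M→c5; B→c4.
Only (M, c5) has each player best-responding; Nash payoffs (4, 14).
Player I's commitment gain: 7 − 4 = 3.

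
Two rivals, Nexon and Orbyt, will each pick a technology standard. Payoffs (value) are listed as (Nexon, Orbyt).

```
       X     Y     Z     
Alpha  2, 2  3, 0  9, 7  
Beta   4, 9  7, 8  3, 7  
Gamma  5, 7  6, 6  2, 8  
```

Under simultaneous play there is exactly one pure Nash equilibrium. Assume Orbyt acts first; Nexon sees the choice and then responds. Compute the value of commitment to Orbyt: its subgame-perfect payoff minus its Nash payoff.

Nexon best-responds to each possible Orbyt move:
- X: Nexon compares 2, 4, 5 and picks Gamma; Orbyt would get 7.
- Y: Nexon compares 3, 7, 6 and picks Beta; Orbyt would get 8.
- Z: Nexon compares 9, 3, 2 and picks Alpha; Orbyt would get 7.
Orbyt's induced payoffs are 7, 8, 7, so Orbyt commits to Y. Subgame-perfect outcome: (Beta, Y) with payoffs (7, 8).
Now find the simultaneous Nash equilibrium.
Nexon's best replies: X→Gamma; Y→Beta; Z→Alpha.
Orbyt's best replies: Alpha→Z; Beta→X; Gamma→Z.
Only (Alpha, Z) has each player best-responding; Nash payoffs (9, 7).
Orbyt's commitment gain: 8 − 7 = 1.

1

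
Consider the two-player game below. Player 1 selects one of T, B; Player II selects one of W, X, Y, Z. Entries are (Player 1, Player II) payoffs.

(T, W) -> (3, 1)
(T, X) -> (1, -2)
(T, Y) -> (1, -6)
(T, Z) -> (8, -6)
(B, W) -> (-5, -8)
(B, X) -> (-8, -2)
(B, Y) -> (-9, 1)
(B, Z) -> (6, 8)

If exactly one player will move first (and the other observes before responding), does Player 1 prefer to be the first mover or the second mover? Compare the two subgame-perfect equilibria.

first

If Player 1 leads: Player II's best replies are T→W, B→Z; Player 1's induced payoffs 3, 6; outcome (B, Z), payoffs (6, 8).
If Player II leads: Player 1's best replies are W→T, X→T, Y→T, Z→T; Player II's induced payoffs 1, -2, -6, -6; outcome (T, W), payoffs (3, 1).
Player 1 gets 6 moving first and 3 moving second, so Player 1 prefers to move first.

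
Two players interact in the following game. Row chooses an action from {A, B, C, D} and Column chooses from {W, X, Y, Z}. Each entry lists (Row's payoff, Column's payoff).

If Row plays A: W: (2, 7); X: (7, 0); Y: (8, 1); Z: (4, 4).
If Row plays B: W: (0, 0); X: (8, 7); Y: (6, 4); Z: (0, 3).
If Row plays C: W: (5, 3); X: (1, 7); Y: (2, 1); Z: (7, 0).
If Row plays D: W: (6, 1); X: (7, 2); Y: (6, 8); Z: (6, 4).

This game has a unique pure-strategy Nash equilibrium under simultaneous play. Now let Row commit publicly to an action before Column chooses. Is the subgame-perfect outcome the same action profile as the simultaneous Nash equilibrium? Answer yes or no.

yes

Work backward from Column's decision.
- A → Column plays W (best of 7, 0, 1, 4); Row gets 2.
- B → Column plays X (best of 0, 7, 4, 3); Row gets 8.
- C → Column plays X (best of 3, 7, 1, 0); Row gets 1.
- D → Column plays Y (best of 1, 2, 8, 4); Row gets 6.
Among 2, 8, 1, 6, the best is 8 at B. Subgame-perfect outcome: (B, X) with payoffs (8, 7).
Under simultaneous play:
Row's best replies: W→D; X→B; Y→A; Z→C.
Column's best replies: A→W; B→X; C→X; D→Y.
Only (B, X) has each player best-responding; Nash payoffs (8, 7).
Sequential outcome (B, X) coincides with the Nash profile (B, X).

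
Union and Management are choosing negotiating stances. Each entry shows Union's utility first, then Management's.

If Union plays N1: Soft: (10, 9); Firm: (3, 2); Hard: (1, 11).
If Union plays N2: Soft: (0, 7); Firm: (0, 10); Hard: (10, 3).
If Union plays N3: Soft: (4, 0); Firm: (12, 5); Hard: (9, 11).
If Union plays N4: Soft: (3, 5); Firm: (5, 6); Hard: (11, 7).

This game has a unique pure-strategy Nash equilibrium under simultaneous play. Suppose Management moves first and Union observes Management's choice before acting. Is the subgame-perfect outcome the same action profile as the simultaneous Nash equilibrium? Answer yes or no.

no

Backward induction with Management moving first.
- Soft: Union compares 10, 0, 4, 3 and picks N1; Management would get 9.
- Firm: Union compares 3, 0, 12, 5 and picks N3; Management would get 5.
- Hard: Union compares 1, 10, 9, 11 and picks N4; Management would get 7.
Management's induced payoffs are 9, 5, 7, so Management commits to Soft. Subgame-perfect outcome: (N1, Soft) with payoffs (10, 9).
For the simultaneous game, intersect best replies.
Union's best replies: Soft→N1; Firm→N3; Hard→N4.
Management's best replies: N1→Hard; N2→Firm; N3→Hard; N4→Hard.
The unique mutual best reply is (N4, Hard), giving (11, 7).
Sequential outcome (N1, Soft) differs from the Nash profile (N4, Hard).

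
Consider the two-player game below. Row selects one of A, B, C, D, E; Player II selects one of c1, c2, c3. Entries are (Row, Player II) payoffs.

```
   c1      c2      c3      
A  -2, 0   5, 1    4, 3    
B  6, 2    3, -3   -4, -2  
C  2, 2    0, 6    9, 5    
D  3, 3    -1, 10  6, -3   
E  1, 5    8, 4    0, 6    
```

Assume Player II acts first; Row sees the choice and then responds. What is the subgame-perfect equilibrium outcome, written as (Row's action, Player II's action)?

Backward induction with Player II moving first.
- c1: Row compares -2, 6, 2, 3, 1 and picks B; Player II would get 2.
- c2: Row compares 5, 3, 0, -1, 8 and picks E; Player II would get 4.
- c3: Row compares 4, -4, 9, 6, 0 and picks C; Player II would get 5.
Maximizing over 2, 4, 5, Player II chooses c3. Subgame-perfect outcome: (C, c3) with payoffs (9, 5).

(C, c3)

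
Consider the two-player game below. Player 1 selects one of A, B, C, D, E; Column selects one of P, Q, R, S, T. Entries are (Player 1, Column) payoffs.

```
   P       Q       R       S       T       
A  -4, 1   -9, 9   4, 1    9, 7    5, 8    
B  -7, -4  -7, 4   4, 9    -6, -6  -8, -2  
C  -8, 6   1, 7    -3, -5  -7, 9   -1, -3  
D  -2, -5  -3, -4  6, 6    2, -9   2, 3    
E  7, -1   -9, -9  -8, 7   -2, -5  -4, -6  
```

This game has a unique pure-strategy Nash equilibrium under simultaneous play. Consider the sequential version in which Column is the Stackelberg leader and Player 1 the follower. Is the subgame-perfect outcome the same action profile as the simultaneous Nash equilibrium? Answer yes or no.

no

Solve by backward induction (Column leads).
- P: Player 1 compares -4, -7, -8, -2, 7 and picks E; Column would get -1.
- Q: Player 1 compares -9, -7, 1, -3, -9 and picks C; Column would get 7.
- R: Player 1 compares 4, 4, -3, 6, -8 and picks D; Column would get 6.
- S: Player 1 compares 9, -6, -7, 2, -2 and picks A; Column would get 7.
- T: Player 1 compares 5, -8, -1, 2, -4 and picks A; Column would get 8.
Column's induced payoffs are -1, 7, 6, 7, 8, so Column commits to T. Subgame-perfect outcome: (A, T) with payoffs (5, 8).
Under simultaneous play:
Player 1's best replies: P→E; Q→C; R→D; S→A; T→A.
Column's best replies: A→Q; B→R; C→S; D→R; E→R.
Only (D, R) has each player best-responding; Nash payoffs (6, 6).
Sequential outcome (A, T) differs from the Nash profile (D, R).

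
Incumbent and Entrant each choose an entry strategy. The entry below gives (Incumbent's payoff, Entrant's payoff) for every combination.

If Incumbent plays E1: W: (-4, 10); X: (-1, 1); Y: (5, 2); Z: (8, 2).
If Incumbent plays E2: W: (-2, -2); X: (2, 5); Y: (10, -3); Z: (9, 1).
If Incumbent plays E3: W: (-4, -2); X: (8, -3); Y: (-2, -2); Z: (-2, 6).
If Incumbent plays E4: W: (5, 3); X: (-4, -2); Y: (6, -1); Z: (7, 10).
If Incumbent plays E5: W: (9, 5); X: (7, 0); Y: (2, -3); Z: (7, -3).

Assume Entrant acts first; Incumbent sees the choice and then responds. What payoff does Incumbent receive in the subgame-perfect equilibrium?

9

Solve by backward induction (Entrant leads).
- W: Incumbent compares -4, -2, -4, 5, 9 and picks E5; Entrant would get 5.
- X: Incumbent compares -1, 2, 8, -4, 7 and picks E3; Entrant would get -3.
- Y: Incumbent compares 5, 10, -2, 6, 2 and picks E2; Entrant would get -3.
- Z: Incumbent compares 8, 9, -2, 7, 7 and picks E2; Entrant would get 1.
Entrant's induced payoffs are 5, -3, -3, 1, so Entrant commits to W. Subgame-perfect outcome: (E5, W) with payoffs (9, 5).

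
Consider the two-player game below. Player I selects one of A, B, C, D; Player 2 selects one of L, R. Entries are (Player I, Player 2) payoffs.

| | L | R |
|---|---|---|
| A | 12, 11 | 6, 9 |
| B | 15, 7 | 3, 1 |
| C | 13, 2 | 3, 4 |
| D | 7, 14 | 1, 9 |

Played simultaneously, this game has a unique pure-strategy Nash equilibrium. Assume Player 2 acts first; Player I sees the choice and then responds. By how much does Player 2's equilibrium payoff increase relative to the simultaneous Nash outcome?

Solve by backward induction (Player 2 leads).
- L: BR = B, leader payoff 7.
- R: BR = A, leader payoff 9.
Among 7, 9, the best is 9 at R. Subgame-perfect outcome: (A, R) with payoffs (6, 9).
For the simultaneous game, intersect best replies.
Player I's best replies: L→B; R→A.
Player 2's best replies: A→L; B→L; C→R; D→L.
Only (B, L) has each player best-responding; Nash payoffs (15, 7).
Player 2's commitment gain: 9 − 7 = 2.

2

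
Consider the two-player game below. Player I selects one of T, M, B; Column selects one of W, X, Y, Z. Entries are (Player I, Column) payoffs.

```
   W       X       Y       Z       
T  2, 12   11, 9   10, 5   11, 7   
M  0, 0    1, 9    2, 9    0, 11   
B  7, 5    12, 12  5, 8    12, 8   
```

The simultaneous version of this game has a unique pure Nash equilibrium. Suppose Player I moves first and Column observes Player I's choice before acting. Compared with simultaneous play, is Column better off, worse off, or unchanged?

Backward induction with Player I moving first.
- T: BR = W, leader payoff 2.
- M: BR = Z, leader payoff 0.
- B: BR = X, leader payoff 12.
Maximizing over 2, 0, 12, Player I chooses B. Subgame-perfect outcome: (B, X) with payoffs (12, 12).
Now find the simultaneous Nash equilibrium.
Player I's best replies: W→B; X→B; Y→T; Z→B.
Column's best replies: T→W; M→Z; B→X.
Only (B, X) has each player best-responding; Nash payoffs (12, 12).
Column earns 12 sequentially versus 12 at the Nash outcome: unchanged.

unchanged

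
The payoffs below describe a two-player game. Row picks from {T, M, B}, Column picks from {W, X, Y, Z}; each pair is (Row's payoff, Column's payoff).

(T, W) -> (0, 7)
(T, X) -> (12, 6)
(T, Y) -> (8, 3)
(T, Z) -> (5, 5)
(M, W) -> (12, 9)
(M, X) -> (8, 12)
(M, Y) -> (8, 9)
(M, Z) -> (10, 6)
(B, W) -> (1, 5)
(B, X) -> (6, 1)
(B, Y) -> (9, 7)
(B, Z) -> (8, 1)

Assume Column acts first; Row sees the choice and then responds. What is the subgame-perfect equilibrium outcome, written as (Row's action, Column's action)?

(M, W)

Row best-responds to each possible Column move:
- W: BR = M, leader payoff 9.
- X: BR = T, leader payoff 6.
- Y: BR = B, leader payoff 7.
- Z: BR = M, leader payoff 6.
Maximizing over 9, 6, 7, 6, Column chooses W. Subgame-perfect outcome: (M, W) with payoffs (12, 9).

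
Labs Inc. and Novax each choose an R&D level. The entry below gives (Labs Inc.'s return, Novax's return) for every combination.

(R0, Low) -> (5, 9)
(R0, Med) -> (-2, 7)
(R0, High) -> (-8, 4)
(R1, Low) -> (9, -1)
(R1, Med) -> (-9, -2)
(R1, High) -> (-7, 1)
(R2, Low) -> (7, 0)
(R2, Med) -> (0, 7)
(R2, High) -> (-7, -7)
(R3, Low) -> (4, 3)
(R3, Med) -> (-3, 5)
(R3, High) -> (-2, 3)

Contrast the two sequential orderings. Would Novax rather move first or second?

If Labs Inc. leads: Novax's best replies are R0→Low, R1→High, R2→Med, R3→Med; Labs Inc.'s induced payoffs 5, -7, 0, -3; outcome (R0, Low), payoffs (5, 9).
If Novax leads: Labs Inc.'s best replies are Low→R1, Med→R2, High→R3; Novax's induced payoffs -1, 7, 3; outcome (R2, Med), payoffs (0, 7).
Novax gets 7 moving first and 9 moving second, so Novax prefers to move second.

second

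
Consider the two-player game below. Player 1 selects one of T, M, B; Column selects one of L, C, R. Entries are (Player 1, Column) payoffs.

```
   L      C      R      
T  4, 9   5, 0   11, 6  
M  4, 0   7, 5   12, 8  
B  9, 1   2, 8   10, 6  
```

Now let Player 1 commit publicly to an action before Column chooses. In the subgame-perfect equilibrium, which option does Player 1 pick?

Column best-responds to each possible Player 1 move:
- T: BR = L, leader payoff 4.
- M: BR = R, leader payoff 12.
- B: BR = C, leader payoff 2.
Among 4, 12, 2, the best is 12 at M. Subgame-perfect outcome: (M, R) with payoffs (12, 8).

M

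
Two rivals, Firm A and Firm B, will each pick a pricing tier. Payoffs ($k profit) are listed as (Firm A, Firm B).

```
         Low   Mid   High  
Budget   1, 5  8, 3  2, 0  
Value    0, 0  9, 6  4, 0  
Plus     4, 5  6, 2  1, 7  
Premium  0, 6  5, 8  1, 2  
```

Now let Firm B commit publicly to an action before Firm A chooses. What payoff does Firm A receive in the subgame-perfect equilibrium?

Backward induction with Firm B moving first.
- Low: Firm A compares 1, 0, 4, 0 and picks Plus; Firm B would get 5.
- Mid: Firm A compares 8, 9, 6, 5 and picks Value; Firm B would get 6.
- High: Firm A compares 2, 4, 1, 1 and picks Value; Firm B would get 0.
Maximizing over 5, 6, 0, Firm B chooses Mid. Subgame-perfect outcome: (Value, Mid) with payoffs (9, 6).

9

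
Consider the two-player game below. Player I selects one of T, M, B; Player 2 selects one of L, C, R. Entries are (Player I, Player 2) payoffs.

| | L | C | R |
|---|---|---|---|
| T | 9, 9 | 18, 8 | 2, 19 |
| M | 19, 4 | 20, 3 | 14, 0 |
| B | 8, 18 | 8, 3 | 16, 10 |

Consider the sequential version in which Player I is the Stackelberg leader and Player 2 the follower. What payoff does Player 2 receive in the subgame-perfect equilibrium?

4

Player 2 best-responds to each possible Player I move:
- T → Player 2 plays R (best of 9, 8, 19); Player I gets 2.
- M → Player 2 plays L (best of 4, 3, 0); Player I gets 19.
- B → Player 2 plays L (best of 18, 3, 10); Player I gets 8.
Among 2, 19, 8, the best is 19 at M. Subgame-perfect outcome: (M, L) with payoffs (19, 4).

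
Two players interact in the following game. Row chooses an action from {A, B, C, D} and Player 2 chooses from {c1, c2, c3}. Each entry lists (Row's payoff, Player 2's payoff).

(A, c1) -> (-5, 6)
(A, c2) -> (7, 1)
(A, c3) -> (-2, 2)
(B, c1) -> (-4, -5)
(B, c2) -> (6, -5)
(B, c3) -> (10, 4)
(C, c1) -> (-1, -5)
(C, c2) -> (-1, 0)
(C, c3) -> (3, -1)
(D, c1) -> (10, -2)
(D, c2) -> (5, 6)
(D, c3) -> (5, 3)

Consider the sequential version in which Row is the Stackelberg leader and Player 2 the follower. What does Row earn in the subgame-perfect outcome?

Solve by backward induction (Row leads).
- A: Player 2 compares 6, 1, 2 and picks c1; Row would get -5.
- B: Player 2 compares -5, -5, 4 and picks c3; Row would get 10.
- C: Player 2 compares -5, 0, -1 and picks c2; Row would get -1.
- D: Player 2 compares -2, 6, 3 and picks c2; Row would get 5.
Among -5, 10, -1, 5, the best is 10 at B. Subgame-perfect outcome: (B, c3) with payoffs (10, 4).

10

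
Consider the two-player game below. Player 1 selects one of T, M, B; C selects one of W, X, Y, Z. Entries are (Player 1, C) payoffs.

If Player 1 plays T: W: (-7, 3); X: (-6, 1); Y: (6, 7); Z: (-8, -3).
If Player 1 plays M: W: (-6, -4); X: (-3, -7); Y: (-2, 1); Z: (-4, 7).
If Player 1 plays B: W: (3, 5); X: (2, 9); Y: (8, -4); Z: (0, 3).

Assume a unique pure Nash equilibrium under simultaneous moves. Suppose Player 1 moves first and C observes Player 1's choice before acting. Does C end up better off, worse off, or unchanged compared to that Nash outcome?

worse off

C best-responds to each possible Player 1 move:
- T: C compares 3, 1, 7, -3 and picks Y; Player 1 would get 6.
- M: C compares -4, -7, 1, 7 and picks Z; Player 1 would get -4.
- B: C compares 5, 9, -4, 3 and picks X; Player 1 would get 2.
Player 1's induced payoffs are 6, -4, 2, so Player 1 commits to T. Subgame-perfect outcome: (T, Y) with payoffs (6, 7).
For the simultaneous game, intersect best replies.
Player 1's best replies: W→B; X→B; Y→B; Z→B.
C's best replies: T→Y; M→Z; B→X.
Only (B, X) has each player best-responding; Nash payoffs (2, 9).
C earns 7 sequentially versus 9 at the Nash outcome: worse off.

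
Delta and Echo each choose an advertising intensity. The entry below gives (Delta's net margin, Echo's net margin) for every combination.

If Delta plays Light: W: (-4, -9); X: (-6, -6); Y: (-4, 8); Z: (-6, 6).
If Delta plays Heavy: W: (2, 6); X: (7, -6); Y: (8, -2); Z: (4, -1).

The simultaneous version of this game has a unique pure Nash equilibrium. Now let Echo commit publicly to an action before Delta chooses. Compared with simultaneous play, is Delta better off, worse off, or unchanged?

unchanged

Backward induction with Echo moving first.
- W: Delta compares -4, 2 and picks Heavy; Echo would get 6.
- X: Delta compares -6, 7 and picks Heavy; Echo would get -6.
- Y: Delta compares -4, 8 and picks Heavy; Echo would get -2.
- Z: Delta compares -6, 4 and picks Heavy; Echo would get -1.
Maximizing over 6, -6, -2, -1, Echo chooses W. Subgame-perfect outcome: (Heavy, W) with payoffs (2, 6).
Now find the simultaneous Nash equilibrium.
Delta's best replies: W→Heavy; X→Heavy; Y→Heavy; Z→Heavy.
Echo's best replies: Light→Y; Heavy→W.
Only (Heavy, W) has each player best-responding; Nash payoffs (2, 6).
Delta earns 2 sequentially versus 2 at the Nash outcome: unchanged.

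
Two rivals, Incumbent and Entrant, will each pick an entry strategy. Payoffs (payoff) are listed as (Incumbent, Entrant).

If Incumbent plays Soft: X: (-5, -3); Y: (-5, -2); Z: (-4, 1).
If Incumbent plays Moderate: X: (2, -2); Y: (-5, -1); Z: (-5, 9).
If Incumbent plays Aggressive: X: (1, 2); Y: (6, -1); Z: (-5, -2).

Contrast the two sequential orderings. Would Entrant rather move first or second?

second

If Incumbent leads: Entrant's best replies are Soft→Z, Moderate→Z, Aggressive→X; Incumbent's induced payoffs -4, -5, 1; outcome (Aggressive, X), payoffs (1, 2).
If Entrant leads: Incumbent's best replies are X→Moderate, Y→Aggressive, Z→Soft; Entrant's induced payoffs -2, -1, 1; outcome (Soft, Z), payoffs (-4, 1).
Entrant gets 1 moving first and 2 moving second, so Entrant prefers to move second.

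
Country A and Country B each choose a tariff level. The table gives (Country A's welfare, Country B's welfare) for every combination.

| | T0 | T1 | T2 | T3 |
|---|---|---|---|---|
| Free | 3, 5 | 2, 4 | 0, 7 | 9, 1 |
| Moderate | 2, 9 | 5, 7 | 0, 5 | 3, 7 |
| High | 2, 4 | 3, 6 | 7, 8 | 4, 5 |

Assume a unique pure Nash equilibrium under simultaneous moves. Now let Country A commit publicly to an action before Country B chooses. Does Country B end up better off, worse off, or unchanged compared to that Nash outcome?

Solve by backward induction (Country A leads).
- Free: Country B compares 5, 4, 7, 1 and picks T2; Country A would get 0.
- Moderate: Country B compares 9, 7, 5, 7 and picks T0; Country A would get 2.
- High: Country B compares 4, 6, 8, 5 and picks T2; Country A would get 7.
Country A's induced payoffs are 0, 2, 7, so Country A commits to High. Subgame-perfect outcome: (High, T2) with payoffs (7, 8).
Under simultaneous play:
Country A's best replies: T0→Free; T1→Moderate; T2→High; T3→Free.
Country B's best replies: Free→T2; Moderate→T0; High→T2.
Only (High, T2) has each player best-responding; Nash payoffs (7, 8).
Country B earns 8 sequentially versus 8 at the Nash outcome: unchanged.

unchanged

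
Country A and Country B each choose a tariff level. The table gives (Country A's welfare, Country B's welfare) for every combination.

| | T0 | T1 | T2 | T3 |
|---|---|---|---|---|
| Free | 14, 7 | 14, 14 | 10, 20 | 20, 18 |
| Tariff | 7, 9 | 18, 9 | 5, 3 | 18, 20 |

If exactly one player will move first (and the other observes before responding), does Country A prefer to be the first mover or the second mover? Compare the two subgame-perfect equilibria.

If Country A leads: Country B's best replies are Free→T2, Tariff→T3; Country A's induced payoffs 10, 18; outcome (Tariff, T3), payoffs (18, 20).
If Country B leads: Country A's best replies are T0→Free, T1→Tariff, T2→Free, T3→Free; Country B's induced payoffs 7, 9, 20, 18; outcome (Free, T2), payoffs (10, 20).
Country A gets 18 moving first and 10 moving second, so Country A prefers to move first.

first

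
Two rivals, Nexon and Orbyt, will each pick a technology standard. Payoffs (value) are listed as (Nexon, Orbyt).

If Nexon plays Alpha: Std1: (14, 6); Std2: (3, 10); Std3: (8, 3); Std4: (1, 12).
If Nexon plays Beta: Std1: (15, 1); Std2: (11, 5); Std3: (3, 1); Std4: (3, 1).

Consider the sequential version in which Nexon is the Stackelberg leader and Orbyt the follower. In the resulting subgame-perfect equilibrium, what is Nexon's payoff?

Solve by backward induction (Nexon leads).
- Alpha: BR = Std4, leader payoff 1.
- Beta: BR = Std2, leader payoff 11.
Nexon's induced payoffs are 1, 11, so Nexon commits to Beta. Subgame-perfect outcome: (Beta, Std2) with payoffs (11, 5).

11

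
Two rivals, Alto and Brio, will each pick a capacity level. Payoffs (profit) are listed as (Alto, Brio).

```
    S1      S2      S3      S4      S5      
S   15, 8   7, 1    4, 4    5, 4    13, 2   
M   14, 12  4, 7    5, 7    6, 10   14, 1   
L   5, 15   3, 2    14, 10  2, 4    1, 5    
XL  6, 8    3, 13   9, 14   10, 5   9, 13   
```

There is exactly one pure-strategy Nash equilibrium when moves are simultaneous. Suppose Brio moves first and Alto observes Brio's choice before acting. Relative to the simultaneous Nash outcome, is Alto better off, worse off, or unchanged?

Backward induction with Brio moving first.
- S1: Alto compares 15, 14, 5, 6 and picks S; Brio would get 8.
- S2: Alto compares 7, 4, 3, 3 and picks S; Brio would get 1.
- S3: Alto compares 4, 5, 14, 9 and picks L; Brio would get 10.
- S4: Alto compares 5, 6, 2, 10 and picks XL; Brio would get 5.
- S5: Alto compares 13, 14, 1, 9 and picks M; Brio would get 1.
Maximizing over 8, 1, 10, 5, 1, Brio chooses S3. Subgame-perfect outcome: (L, S3) with payoffs (14, 10).
Now find the simultaneous Nash equilibrium.
Alto's best replies: S1→S; S2→S; S3→L; S4→XL; S5→M.
Brio's best replies: S→S1; M→S1; L→S1; XL→S3.
Only (S, S1) has each player best-responding; Nash payoffs (15, 8).
Alto earns 14 sequentially versus 15 at the Nash outcome: worse off.

worse off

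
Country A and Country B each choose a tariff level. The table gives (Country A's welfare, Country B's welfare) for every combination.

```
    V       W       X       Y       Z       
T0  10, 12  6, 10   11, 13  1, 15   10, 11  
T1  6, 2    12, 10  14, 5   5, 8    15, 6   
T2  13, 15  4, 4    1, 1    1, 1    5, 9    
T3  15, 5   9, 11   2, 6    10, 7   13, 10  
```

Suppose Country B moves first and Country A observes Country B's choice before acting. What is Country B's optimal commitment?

W

Backward induction with Country B moving first.
- V → Country A plays T3 (best of 10, 6, 13, 15); Country B gets 5.
- W → Country A plays T1 (best of 6, 12, 4, 9); Country B gets 10.
- X → Country A plays T1 (best of 11, 14, 1, 2); Country B gets 5.
- Y → Country A plays T3 (best of 1, 5, 1, 10); Country B gets 7.
- Z → Country A plays T1 (best of 10, 15, 5, 13); Country B gets 6.
Maximizing over 5, 10, 5, 7, 6, Country B chooses W. Subgame-perfect outcome: (T1, W) with payoffs (12, 10).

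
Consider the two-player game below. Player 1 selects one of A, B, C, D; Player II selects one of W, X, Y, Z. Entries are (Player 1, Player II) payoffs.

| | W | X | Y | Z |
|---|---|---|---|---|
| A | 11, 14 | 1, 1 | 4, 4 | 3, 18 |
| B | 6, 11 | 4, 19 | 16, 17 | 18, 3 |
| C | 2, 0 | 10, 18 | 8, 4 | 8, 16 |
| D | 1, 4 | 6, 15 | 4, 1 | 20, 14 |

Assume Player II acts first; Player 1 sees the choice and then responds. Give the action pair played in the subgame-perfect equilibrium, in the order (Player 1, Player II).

Solve by backward induction (Player II leads).
- W: BR = A, leader payoff 14.
- X: BR = C, leader payoff 18.
- Y: BR = B, leader payoff 17.
- Z: BR = D, leader payoff 14.
Maximizing over 14, 18, 17, 14, Player II chooses X. Subgame-perfect outcome: (C, X) with payoffs (10, 18).

(C, X)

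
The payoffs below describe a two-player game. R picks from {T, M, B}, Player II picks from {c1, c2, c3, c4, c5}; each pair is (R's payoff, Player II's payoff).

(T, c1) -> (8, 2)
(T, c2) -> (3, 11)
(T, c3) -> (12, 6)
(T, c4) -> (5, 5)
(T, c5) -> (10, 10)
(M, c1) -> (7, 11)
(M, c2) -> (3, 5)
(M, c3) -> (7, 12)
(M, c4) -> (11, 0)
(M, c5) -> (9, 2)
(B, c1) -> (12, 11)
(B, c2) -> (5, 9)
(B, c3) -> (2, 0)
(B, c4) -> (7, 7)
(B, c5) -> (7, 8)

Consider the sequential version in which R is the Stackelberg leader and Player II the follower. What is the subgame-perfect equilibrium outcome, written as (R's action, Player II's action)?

(B, c1)

Work backward from Player II's decision.
- T: Player II compares 2, 11, 6, 5, 10 and picks c2; R would get 3.
- M: Player II compares 11, 5, 12, 0, 2 and picks c3; R would get 7.
- B: Player II compares 11, 9, 0, 7, 8 and picks c1; R would get 12.
R's induced payoffs are 3, 7, 12, so R commits to B. Subgame-perfect outcome: (B, c1) with payoffs (12, 11).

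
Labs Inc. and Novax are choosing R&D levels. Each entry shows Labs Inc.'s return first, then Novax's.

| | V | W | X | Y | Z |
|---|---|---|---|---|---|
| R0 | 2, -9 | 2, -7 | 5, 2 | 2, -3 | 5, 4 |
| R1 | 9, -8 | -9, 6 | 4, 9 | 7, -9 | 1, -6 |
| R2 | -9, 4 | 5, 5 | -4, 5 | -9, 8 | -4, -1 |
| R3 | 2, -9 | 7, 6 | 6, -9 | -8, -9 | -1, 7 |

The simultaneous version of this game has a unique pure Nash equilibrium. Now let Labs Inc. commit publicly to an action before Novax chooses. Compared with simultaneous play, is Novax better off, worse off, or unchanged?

Solve by backward induction (Labs Inc. leads).
- R0: Novax compares -9, -7, 2, -3, 4 and picks Z; Labs Inc. would get 5.
- R1: Novax compares -8, 6, 9, -9, -6 and picks X; Labs Inc. would get 4.
- R2: Novax compares 4, 5, 5, 8, -1 and picks Y; Labs Inc. would get -9.
- R3: Novax compares -9, 6, -9, -9, 7 and picks Z; Labs Inc. would get -1.
Labs Inc.'s induced payoffs are 5, 4, -9, -1, so Labs Inc. commits to R0. Subgame-perfect outcome: (R0, Z) with payoffs (5, 4).
Under simultaneous play:
Labs Inc.'s best replies: V→R1; W→R3; X→R3; Y→R1; Z→R0.
Novax's best replies: R0→Z; R1→X; R2→Y; R3→Z.
The unique mutual best reply is (R0, Z), giving (5, 4).
Novax earns 4 sequentially versus 4 at the Nash outcome: unchanged.

unchanged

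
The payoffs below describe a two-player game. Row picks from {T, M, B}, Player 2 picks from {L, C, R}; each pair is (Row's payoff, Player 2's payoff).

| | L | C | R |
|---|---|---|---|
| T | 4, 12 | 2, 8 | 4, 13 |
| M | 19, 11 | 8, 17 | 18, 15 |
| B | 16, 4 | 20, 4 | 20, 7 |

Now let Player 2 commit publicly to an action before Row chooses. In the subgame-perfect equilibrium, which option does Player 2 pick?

L

Backward induction with Player 2 moving first.
- L: BR = M, leader payoff 11.
- C: BR = B, leader payoff 4.
- R: BR = B, leader payoff 7.
Maximizing over 11, 4, 7, Player 2 chooses L. Subgame-perfect outcome: (M, L) with payoffs (19, 11).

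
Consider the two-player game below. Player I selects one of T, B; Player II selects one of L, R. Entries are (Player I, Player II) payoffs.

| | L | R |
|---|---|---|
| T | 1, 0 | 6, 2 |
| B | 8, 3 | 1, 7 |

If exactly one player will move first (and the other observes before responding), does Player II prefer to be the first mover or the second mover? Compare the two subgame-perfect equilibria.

If Player I leads: Player II's best replies are T→R, B→R; Player I's induced payoffs 6, 1; outcome (T, R), payoffs (6, 2).
If Player II leads: Player I's best replies are L→B, R→T; Player II's induced payoffs 3, 2; outcome (B, L), payoffs (8, 3).
Player II gets 3 moving first and 2 moving second, so Player II prefers to move first.

first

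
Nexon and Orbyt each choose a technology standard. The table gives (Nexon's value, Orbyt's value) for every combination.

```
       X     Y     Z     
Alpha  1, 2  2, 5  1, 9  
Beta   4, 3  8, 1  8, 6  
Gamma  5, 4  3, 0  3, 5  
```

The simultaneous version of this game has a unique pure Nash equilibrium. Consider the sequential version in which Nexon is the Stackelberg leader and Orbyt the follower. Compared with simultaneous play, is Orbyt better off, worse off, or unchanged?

unchanged

Solve by backward induction (Nexon leads).
- Alpha → Orbyt plays Z (best of 2, 5, 9); Nexon gets 1.
- Beta → Orbyt plays Z (best of 3, 1, 6); Nexon gets 8.
- Gamma → Orbyt plays Z (best of 4, 0, 5); Nexon gets 3.
Nexon's induced payoffs are 1, 8, 3, so Nexon commits to Beta. Subgame-perfect outcome: (Beta, Z) with payoffs (8, 6).
For the simultaneous game, intersect best replies.
Nexon's best replies: X→Gamma; Y→Beta; Z→Beta.
Orbyt's best replies: Alpha→Z; Beta→Z; Gamma→Z.
Only (Beta, Z) has each player best-responding; Nash payoffs (8, 6).
Orbyt earns 6 sequentially versus 6 at the Nash outcome: unchanged.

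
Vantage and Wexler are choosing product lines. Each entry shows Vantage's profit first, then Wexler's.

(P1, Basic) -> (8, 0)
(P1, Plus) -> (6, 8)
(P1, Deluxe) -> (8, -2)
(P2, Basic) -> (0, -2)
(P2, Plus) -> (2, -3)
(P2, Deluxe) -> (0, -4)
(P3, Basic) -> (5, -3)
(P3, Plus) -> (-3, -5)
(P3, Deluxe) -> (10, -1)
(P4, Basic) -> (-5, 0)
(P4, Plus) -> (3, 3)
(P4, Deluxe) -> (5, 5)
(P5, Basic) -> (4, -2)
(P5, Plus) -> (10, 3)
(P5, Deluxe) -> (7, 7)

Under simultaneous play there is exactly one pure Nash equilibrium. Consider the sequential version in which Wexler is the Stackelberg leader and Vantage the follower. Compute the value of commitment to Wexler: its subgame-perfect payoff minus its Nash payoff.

Backward induction with Wexler moving first.
- Basic: Vantage compares 8, 0, 5, -5, 4 and picks P1; Wexler would get 0.
- Plus: Vantage compares 6, 2, -3, 3, 10 and picks P5; Wexler would get 3.
- Deluxe: Vantage compares 8, 0, 10, 5, 7 and picks P3; Wexler would get -1.
Among 0, 3, -1, the best is 3 at Plus. Subgame-perfect outcome: (P5, Plus) with payoffs (10, 3).
For the simultaneous game, intersect best replies.
Vantage's best replies: Basic→P1; Plus→P5; Deluxe→P3.
Wexler's best replies: P1→Plus; P2→Basic; P3→Deluxe; P4→Deluxe; P5→Deluxe.
Only (P3, Deluxe) has each player best-responding; Nash payoffs (10, -1).
Wexler's commitment gain: 3 − -1 = 4.

4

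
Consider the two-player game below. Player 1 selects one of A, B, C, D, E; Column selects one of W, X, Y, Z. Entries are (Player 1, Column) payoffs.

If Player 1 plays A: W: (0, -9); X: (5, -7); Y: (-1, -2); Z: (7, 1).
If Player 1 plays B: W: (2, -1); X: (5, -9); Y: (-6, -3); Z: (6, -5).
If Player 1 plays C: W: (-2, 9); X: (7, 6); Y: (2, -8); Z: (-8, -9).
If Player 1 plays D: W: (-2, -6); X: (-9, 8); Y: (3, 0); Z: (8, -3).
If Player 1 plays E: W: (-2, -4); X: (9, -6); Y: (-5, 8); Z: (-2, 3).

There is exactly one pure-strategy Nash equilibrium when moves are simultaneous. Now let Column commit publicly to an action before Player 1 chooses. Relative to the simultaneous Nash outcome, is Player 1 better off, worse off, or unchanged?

Solve by backward induction (Column leads).
- W: BR = B, leader payoff -1.
- X: BR = E, leader payoff -6.
- Y: BR = D, leader payoff 0.
- Z: BR = D, leader payoff -3.
Column's induced payoffs are -1, -6, 0, -3, so Column commits to Y. Subgame-perfect outcome: (D, Y) with payoffs (3, 0).
Now find the simultaneous Nash equilibrium.
Player 1's best replies: W→B; X→E; Y→D; Z→D.
Column's best replies: A→Z; B→W; C→W; D→X; E→Y.
The unique mutual best reply is (B, W), giving (2, -1).
Player 1 earns 3 sequentially versus 2 at the Nash outcome: better off.

better off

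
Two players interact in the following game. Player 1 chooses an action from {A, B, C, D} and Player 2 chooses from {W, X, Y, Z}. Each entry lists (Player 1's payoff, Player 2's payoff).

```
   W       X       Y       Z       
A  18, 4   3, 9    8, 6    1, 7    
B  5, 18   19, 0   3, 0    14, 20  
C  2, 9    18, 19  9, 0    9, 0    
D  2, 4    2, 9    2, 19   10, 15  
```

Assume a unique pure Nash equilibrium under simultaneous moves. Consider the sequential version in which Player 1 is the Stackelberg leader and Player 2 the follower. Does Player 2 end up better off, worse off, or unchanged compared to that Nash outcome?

Player 2 best-responds to each possible Player 1 move:
- A → Player 2 plays X (best of 4, 9, 6, 7); Player 1 gets 3.
- B → Player 2 plays Z (best of 18, 0, 0, 20); Player 1 gets 14.
- C → Player 2 plays X (best of 9, 19, 0, 0); Player 1 gets 18.
- D → Player 2 plays Y (best of 4, 9, 19, 15); Player 1 gets 2.
Among 3, 14, 18, 2, the best is 18 at C. Subgame-perfect outcome: (C, X) with payoffs (18, 19).
Under simultaneous play:
Player 1's best replies: W→A; X→B; Y→C; Z→B.
Player 2's best replies: A→X; B→Z; C→X; D→Y.
The unique mutual best reply is (B, Z), giving (14, 20).
Player 2 earns 19 sequentially versus 20 at the Nash outcome: worse off.

worse off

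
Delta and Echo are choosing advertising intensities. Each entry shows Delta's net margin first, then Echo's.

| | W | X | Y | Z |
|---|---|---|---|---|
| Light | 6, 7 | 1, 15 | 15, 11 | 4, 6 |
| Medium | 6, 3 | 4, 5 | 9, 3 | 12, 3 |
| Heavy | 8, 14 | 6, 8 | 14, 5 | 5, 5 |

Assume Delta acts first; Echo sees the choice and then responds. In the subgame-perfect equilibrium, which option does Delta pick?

Heavy

Solve by backward induction (Delta leads).
- Light → Echo plays X (best of 7, 15, 11, 6); Delta gets 1.
- Medium → Echo plays X (best of 3, 5, 3, 3); Delta gets 4.
- Heavy → Echo plays W (best of 14, 8, 5, 5); Delta gets 8.
Delta's induced payoffs are 1, 4, 8, so Delta commits to Heavy. Subgame-perfect outcome: (Heavy, W) with payoffs (8, 14).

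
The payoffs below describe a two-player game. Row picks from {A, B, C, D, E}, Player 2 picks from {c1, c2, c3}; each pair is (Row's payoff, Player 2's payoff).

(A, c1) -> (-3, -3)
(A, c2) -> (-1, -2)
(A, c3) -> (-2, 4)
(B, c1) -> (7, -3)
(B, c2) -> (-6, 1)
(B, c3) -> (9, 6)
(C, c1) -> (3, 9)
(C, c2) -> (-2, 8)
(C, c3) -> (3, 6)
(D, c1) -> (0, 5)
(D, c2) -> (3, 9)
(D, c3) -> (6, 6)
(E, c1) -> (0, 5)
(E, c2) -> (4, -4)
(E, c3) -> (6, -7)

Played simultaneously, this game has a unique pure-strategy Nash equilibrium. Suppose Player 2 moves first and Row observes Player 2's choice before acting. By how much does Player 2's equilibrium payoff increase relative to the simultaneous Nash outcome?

0

Backward induction with Player 2 moving first.
- c1: BR = B, leader payoff -3.
- c2: BR = E, leader payoff -4.
- c3: BR = B, leader payoff 6.
Among -3, -4, 6, the best is 6 at c3. Subgame-perfect outcome: (B, c3) with payoffs (9, 6).
Now find the simultaneous Nash equilibrium.
Row's best replies: c1→B; c2→E; c3→B.
Player 2's best replies: A→c3; B→c3; C→c1; D→c2; E→c1.
Only (B, c3) has each player best-responding; Nash payoffs (9, 6).
Player 2's commitment gain: 6 − 6 = 0.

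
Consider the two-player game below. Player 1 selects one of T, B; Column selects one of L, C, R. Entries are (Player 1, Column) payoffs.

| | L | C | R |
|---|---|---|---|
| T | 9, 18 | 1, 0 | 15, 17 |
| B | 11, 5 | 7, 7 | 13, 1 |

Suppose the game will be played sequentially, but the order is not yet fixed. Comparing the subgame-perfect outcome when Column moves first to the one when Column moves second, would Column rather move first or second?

If Player 1 leads: Column's best replies are T→L, B→C; Player 1's induced payoffs 9, 7; outcome (T, L), payoffs (9, 18).
If Column leads: Player 1's best replies are L→B, C→B, R→T; Column's induced payoffs 5, 7, 17; outcome (T, R), payoffs (15, 17).
Column gets 17 moving first and 18 moving second, so Column prefers to move second.

second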